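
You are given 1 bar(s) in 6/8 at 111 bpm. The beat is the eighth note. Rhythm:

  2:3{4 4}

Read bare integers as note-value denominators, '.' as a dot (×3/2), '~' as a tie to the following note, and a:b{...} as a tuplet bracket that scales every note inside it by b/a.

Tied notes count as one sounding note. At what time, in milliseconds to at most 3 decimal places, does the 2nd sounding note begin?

1. 0.0ms @ 0 + 1621.622ms (3)
2. 1621.622ms @ 3 + 1621.622ms (3)

note 2 onset = 3b = 1621.622ms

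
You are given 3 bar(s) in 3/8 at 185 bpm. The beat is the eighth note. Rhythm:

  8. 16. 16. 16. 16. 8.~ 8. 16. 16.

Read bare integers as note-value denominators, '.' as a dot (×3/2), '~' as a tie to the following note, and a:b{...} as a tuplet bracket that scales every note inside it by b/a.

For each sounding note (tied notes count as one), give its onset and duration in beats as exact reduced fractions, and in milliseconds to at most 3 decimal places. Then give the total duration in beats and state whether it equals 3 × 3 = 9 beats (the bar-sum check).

1) 0.0ms=0b +486.486ms=3/2b
2) 486.486ms=3/2b +243.243ms=3/4b
3) 729.73ms=9/4b +243.243ms=3/4b
4) 972.973ms=3b +243.243ms=3/4b
5) 1216.216ms=15/4b +243.243ms=3/4b
6) 1459.459ms=9/2b +972.973ms=3b
7) 2432.432ms=15/2b +243.243ms=3/4b
8) 2675.676ms=33/4b +243.243ms=3/4b
Σ=9b of 9 (185bpm 3/8) — PASS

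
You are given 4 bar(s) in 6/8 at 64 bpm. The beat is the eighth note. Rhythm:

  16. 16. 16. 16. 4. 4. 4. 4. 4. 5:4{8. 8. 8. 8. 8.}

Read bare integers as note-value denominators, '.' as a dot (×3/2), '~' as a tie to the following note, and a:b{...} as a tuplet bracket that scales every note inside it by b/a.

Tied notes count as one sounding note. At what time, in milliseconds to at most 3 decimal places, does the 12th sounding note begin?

1. 0.0ms @ 0 + 703.125ms (3/4)
2. 703.125ms @ 3/4 + 703.125ms (3/4)
3. 1406.25ms @ 3/2 + 703.125ms (3/4)
4. 2109.375ms @ 9/4 + 703.125ms (3/4)
5. 2812.5ms @ 3 + 2812.5ms (3)
6. 5625.0ms @ 6 + 2812.5ms (3)
7. 8437.5ms @ 9 + 2812.5ms (3)
8. 11250.0ms @ 12 + 2812.5ms (3)
9. 14062.5ms @ 15 + 2812.5ms (3)
10. 16875.0ms @ 18 + 1125.0ms (6/5)
11. 18000.0ms @ 96/5 + 1125.0ms (6/5)
12. 19125.0ms @ 102/5 + 1125.0ms (6/5)
13. 20250.0ms @ 108/5 + 1125.0ms (6/5)
14. 21375.0ms @ 114/5 + 1125.0ms (6/5)

note 12 onset = 102/5b = 19125.0ms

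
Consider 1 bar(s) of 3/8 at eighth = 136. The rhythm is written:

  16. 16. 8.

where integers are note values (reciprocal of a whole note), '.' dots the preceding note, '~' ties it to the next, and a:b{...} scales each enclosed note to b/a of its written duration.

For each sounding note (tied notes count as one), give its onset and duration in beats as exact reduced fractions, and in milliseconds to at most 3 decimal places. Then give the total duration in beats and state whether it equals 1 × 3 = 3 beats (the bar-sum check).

1) 0.0ms=0b +330.882ms=3/4b
2) 330.882ms=3/4b +330.882ms=3/4b
3) 661.765ms=3/2b +661.765ms=3/2b
Σ=3b of 3 (136bpm 3/8) — PASS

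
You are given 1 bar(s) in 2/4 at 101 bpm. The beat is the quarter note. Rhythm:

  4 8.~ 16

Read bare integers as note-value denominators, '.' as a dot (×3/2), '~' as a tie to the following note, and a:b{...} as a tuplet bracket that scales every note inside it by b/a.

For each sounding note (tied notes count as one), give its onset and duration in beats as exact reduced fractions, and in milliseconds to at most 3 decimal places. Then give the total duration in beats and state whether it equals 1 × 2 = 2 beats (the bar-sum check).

1) 0.0ms=0b +594.059ms=1b
2) 594.059ms=1b +594.059ms=1b
Σ=2b of 2 (101bpm 2/4) — PASS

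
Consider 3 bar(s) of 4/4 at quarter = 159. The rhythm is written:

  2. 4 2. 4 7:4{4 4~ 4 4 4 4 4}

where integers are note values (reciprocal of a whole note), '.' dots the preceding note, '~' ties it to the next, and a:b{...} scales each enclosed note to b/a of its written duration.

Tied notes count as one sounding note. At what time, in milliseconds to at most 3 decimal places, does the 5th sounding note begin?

note 5 onset = 8b = 3018.868ms

1. 0.0ms @ 0 + 1132.075ms (3)
2. 1132.075ms @ 3 + 377.358ms (1)
3. 1509.434ms @ 4 + 1132.075ms (3)
4. 2641.509ms @ 7 + 377.358ms (1)
5. 3018.868ms @ 8 + 215.633ms (4/7)
6. 3234.501ms @ 60/7 + 431.267ms (8/7)
7. 3665.768ms @ 68/7 + 215.633ms (4/7)
8. 3881.402ms @ 72/7 + 215.633ms (4/7)
9. 4097.035ms @ 76/7 + 215.633ms (4/7)
10. 4312.668ms @ 80/7 + 215.633ms (4/7)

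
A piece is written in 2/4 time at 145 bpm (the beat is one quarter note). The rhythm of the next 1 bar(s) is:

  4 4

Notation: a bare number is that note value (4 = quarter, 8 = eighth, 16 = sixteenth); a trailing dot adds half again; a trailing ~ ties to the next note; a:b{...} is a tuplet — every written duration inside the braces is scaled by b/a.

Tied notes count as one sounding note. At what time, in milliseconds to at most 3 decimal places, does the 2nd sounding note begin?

1. 0.0ms @ 0 + 413.793ms (1)
2. 413.793ms @ 1 + 413.793ms (1)

note 2 onset = 1b = 413.793ms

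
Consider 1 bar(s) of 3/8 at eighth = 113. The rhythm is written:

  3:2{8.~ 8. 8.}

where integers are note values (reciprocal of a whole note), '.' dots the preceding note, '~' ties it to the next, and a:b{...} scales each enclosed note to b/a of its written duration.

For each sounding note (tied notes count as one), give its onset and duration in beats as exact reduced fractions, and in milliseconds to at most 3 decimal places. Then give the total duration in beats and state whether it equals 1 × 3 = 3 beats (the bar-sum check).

1) 0.0ms=0b +1061.947ms=2b
2) 1061.947ms=2b +530.973ms=1b
Σ=3b of 3 (113bpm 3/8) — PASS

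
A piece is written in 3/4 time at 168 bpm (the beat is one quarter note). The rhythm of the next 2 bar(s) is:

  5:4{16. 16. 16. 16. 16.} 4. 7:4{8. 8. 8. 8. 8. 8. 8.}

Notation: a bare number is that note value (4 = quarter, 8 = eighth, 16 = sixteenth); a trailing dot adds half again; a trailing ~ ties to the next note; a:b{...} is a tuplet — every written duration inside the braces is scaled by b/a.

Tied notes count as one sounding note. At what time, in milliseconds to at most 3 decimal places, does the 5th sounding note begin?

1. 0.0ms @ 0 + 107.143ms (3/10)
2. 107.143ms @ 3/10 + 107.143ms (3/10)
3. 214.286ms @ 3/5 + 107.143ms (3/10)
4. 321.429ms @ 9/10 + 107.143ms (3/10)
5. 428.571ms @ 6/5 + 107.143ms (3/10)
6. 535.714ms @ 3/2 + 535.714ms (3/2)
7. 1071.429ms @ 3 + 153.061ms (3/7)
8. 1224.49ms @ 24/7 + 153.061ms (3/7)
9. 1377.551ms @ 27/7 + 153.061ms (3/7)
10. 1530.612ms @ 30/7 + 153.061ms (3/7)
11. 1683.673ms @ 33/7 + 153.061ms (3/7)
12. 1836.735ms @ 36/7 + 153.061ms (3/7)
13. 1989.796ms @ 39/7 + 153.061ms (3/7)

note 5 onset = 6/5b = 428.571ms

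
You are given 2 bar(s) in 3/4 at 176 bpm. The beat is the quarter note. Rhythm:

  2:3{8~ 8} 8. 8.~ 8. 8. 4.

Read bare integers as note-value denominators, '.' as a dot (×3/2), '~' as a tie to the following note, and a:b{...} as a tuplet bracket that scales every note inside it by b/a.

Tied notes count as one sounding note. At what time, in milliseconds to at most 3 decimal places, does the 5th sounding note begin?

1. 0.0ms @ 0 + 511.364ms (3/2)
2. 511.364ms @ 3/2 + 255.682ms (3/4)
3. 767.045ms @ 9/4 + 511.364ms (3/2)
4. 1278.409ms @ 15/4 + 255.682ms (3/4)
5. 1534.091ms @ 9/2 + 511.364ms (3/2)

note 5 onset = 9/2b = 1534.091ms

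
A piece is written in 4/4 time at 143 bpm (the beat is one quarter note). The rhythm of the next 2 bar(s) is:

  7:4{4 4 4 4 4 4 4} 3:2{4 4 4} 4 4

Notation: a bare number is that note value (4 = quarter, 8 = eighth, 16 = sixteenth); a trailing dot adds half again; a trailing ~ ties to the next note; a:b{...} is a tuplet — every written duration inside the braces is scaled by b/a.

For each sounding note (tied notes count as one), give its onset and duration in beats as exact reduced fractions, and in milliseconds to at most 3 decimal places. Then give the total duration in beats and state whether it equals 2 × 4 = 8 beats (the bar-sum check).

1) 0.0ms=0b +239.76ms=4/7b
2) 239.76ms=4/7b +239.76ms=4/7b
3) 479.52ms=8/7b +239.76ms=4/7b
4) 719.281ms=12/7b +239.76ms=4/7b
5) 959.041ms=16/7b +239.76ms=4/7b
6) 1198.801ms=20/7b +239.76ms=4/7b
7) 1438.561ms=24/7b +239.76ms=4/7b
8) 1678.322ms=4b +279.72ms=2/3b
9) 1958.042ms=14/3b +279.72ms=2/3b
10) 2237.762ms=16/3b +279.72ms=2/3b
11) 2517.483ms=6b +419.58ms=1b
12) 2937.063ms=7b +419.58ms=1b
Σ=8b of 8 (143bpm 4/4) — PASS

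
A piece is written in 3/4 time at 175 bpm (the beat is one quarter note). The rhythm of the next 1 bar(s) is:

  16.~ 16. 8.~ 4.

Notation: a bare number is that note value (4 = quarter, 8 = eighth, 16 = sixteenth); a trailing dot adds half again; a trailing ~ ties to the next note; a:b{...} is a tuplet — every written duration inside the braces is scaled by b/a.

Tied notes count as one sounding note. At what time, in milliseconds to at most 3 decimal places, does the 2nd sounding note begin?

1. 0.0ms @ 0 + 257.143ms (3/4)
2. 257.143ms @ 3/4 + 771.429ms (9/4)

note 2 onset = 3/4b = 257.143ms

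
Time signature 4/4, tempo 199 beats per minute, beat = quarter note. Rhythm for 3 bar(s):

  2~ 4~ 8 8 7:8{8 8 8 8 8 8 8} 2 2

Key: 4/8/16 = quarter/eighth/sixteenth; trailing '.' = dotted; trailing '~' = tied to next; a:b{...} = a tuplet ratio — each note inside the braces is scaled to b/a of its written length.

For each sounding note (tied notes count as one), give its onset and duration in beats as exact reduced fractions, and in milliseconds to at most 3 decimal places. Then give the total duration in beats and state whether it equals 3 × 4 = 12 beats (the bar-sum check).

1) 0.0ms=0b +1055.276ms=7/2b
2) 1055.276ms=7/2b +150.754ms=1/2b
3) 1206.03ms=4b +172.29ms=4/7b
4) 1378.32ms=32/7b +172.29ms=4/7b
5) 1550.61ms=36/7b +172.29ms=4/7b
6) 1722.9ms=40/7b +172.29ms=4/7b
7) 1895.19ms=44/7b +172.29ms=4/7b
8) 2067.48ms=48/7b +172.29ms=4/7b
9) 2239.77ms=52/7b +172.29ms=4/7b
10) 2412.06ms=8b +603.015ms=2b
11) 3015.075ms=10b +603.015ms=2b
Σ=12b of 12 (199bpm 4/4) — PASS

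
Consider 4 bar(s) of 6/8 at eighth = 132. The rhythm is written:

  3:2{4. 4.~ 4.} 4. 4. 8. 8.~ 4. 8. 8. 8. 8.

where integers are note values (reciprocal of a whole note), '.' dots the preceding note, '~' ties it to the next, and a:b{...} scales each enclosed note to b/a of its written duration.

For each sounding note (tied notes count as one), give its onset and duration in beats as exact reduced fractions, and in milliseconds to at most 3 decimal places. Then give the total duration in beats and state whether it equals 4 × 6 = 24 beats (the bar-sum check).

1) 0.0ms=0b +909.091ms=2b
2) 909.091ms=2b +1818.182ms=4b
3) 2727.273ms=6b +1363.636ms=3b
4) 4090.909ms=9b +1363.636ms=3b
5) 5454.545ms=12b +681.818ms=3/2b
6) 6136.364ms=27/2b +2045.455ms=9/2b
7) 8181.818ms=18b +681.818ms=3/2b
8) 8863.636ms=39/2b +681.818ms=3/2b
9) 9545.455ms=21b +681.818ms=3/2b
10) 10227.273ms=45/2b +681.818ms=3/2b
Σ=24b of 24 (132bpm 6/8) — PASS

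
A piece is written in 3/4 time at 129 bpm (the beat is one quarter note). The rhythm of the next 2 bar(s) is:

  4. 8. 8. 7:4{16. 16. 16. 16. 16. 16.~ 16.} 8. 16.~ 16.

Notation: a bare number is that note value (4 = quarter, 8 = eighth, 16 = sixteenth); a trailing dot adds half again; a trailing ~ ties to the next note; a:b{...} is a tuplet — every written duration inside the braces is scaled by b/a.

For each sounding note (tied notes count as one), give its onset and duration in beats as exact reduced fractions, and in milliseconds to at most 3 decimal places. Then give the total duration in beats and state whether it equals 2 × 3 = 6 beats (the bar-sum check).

1) 0.0ms=0b +697.674ms=3/2b
2) 697.674ms=3/2b +348.837ms=3/4b
3) 1046.512ms=9/4b +348.837ms=3/4b
4) 1395.349ms=3b +99.668ms=3/14b
5) 1495.017ms=45/14b +99.668ms=3/14b
6) 1594.684ms=24/7b +99.668ms=3/14b
7) 1694.352ms=51/14b +99.668ms=3/14b
8) 1794.02ms=27/7b +99.668ms=3/14b
9) 1893.688ms=57/14b +199.336ms=3/7b
10) 2093.023ms=9/2b +348.837ms=3/4b
11) 2441.86ms=21/4b +348.837ms=3/4b
Σ=6b of 6 (129bpm 3/4) — PASS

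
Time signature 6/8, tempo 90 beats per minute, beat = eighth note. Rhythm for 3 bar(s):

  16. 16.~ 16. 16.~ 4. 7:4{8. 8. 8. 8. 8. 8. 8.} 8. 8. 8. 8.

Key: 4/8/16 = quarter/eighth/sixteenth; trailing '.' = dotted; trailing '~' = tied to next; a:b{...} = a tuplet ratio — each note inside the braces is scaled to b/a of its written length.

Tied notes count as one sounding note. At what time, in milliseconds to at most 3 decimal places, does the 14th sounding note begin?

note 14 onset = 33/2b = 11000.0ms

1. 0.0ms @ 0 + 500.0ms (3/4)
2. 500.0ms @ 3/4 + 1000.0ms (3/2)
3. 1500.0ms @ 9/4 + 2500.0ms (15/4)
4. 4000.0ms @ 6 + 571.429ms (6/7)
5. 4571.429ms @ 48/7 + 571.429ms (6/7)
6. 5142.857ms @ 54/7 + 571.429ms (6/7)
7. 5714.286ms @ 60/7 + 571.429ms (6/7)
8. 6285.714ms @ 66/7 + 571.429ms (6/7)
9. 6857.143ms @ 72/7 + 571.429ms (6/7)
10. 7428.571ms @ 78/7 + 571.429ms (6/7)
11. 8000.0ms @ 12 + 1000.0ms (3/2)
12. 9000.0ms @ 27/2 + 1000.0ms (3/2)
13. 10000.0ms @ 15 + 1000.0ms (3/2)
14. 11000.0ms @ 33/2 + 1000.0ms (3/2)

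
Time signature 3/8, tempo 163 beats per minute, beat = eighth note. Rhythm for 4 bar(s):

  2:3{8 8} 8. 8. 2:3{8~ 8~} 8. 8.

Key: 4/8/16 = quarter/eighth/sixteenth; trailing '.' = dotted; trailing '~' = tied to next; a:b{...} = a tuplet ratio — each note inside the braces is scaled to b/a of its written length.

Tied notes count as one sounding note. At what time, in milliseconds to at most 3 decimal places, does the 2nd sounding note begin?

note 2 onset = 3/2b = 552.147ms

1. 0.0ms @ 0 + 552.147ms (3/2)
2. 552.147ms @ 3/2 + 552.147ms (3/2)
3. 1104.294ms @ 3 + 552.147ms (3/2)
4. 1656.442ms @ 9/2 + 552.147ms (3/2)
5. 2208.589ms @ 6 + 1656.442ms (9/2)
6. 3865.031ms @ 21/2 + 552.147ms (3/2)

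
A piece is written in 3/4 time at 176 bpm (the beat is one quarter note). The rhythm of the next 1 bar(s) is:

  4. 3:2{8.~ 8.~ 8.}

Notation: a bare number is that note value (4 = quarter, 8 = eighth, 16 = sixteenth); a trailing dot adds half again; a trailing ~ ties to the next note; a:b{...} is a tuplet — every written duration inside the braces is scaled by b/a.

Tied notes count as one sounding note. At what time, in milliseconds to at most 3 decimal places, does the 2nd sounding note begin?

1. 0.0ms @ 0 + 511.364ms (3/2)
2. 511.364ms @ 3/2 + 511.364ms (3/2)

note 2 onset = 3/2b = 511.364ms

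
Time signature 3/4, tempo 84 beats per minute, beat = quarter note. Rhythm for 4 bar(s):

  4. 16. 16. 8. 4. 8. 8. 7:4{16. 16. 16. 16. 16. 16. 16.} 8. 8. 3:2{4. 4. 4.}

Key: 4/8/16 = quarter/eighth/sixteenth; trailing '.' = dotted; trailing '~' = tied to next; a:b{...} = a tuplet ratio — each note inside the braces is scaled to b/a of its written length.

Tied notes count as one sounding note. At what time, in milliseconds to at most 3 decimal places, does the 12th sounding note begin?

1. 0.0ms @ 0 + 1071.429ms (3/2)
2. 1071.429ms @ 3/2 + 267.857ms (3/8)
3. 1339.286ms @ 15/8 + 267.857ms (3/8)
4. 1607.143ms @ 9/4 + 535.714ms (3/4)
5. 2142.857ms @ 3 + 1071.429ms (3/2)
6. 3214.286ms @ 9/2 + 535.714ms (3/4)
7. 3750.0ms @ 21/4 + 535.714ms (3/4)
8. 4285.714ms @ 6 + 153.061ms (3/14)
9. 4438.776ms @ 87/14 + 153.061ms (3/14)
10. 4591.837ms @ 45/7 + 153.061ms (3/14)
11. 4744.898ms @ 93/14 + 153.061ms (3/14)
12. 4897.959ms @ 48/7 + 153.061ms (3/14)
13. 5051.02ms @ 99/14 + 153.061ms (3/14)
14. 5204.082ms @ 51/7 + 153.061ms (3/14)
15. 5357.143ms @ 15/2 + 535.714ms (3/4)
16. 5892.857ms @ 33/4 + 535.714ms (3/4)
17. 6428.571ms @ 9 + 714.286ms (1)
18. 7142.857ms @ 10 + 714.286ms (1)
19. 7857.143ms @ 11 + 714.286ms (1)

note 12 onset = 48/7b = 4897.959ms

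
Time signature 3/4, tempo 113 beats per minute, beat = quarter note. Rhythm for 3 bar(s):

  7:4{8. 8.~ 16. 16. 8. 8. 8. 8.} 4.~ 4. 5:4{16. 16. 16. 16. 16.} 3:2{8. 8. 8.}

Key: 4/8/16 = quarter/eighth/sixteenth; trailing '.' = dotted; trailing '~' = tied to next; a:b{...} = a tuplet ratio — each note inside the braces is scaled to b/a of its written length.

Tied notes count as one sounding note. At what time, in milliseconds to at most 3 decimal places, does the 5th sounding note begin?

note 5 onset = 12/7b = 910.24ms

1. 0.0ms @ 0 + 227.56ms (3/7)
2. 227.56ms @ 3/7 + 341.34ms (9/14)
3. 568.9ms @ 15/14 + 113.78ms (3/14)
4. 682.68ms @ 9/7 + 227.56ms (3/7)
5. 910.24ms @ 12/7 + 227.56ms (3/7)
6. 1137.8ms @ 15/7 + 227.56ms (3/7)
7. 1365.36ms @ 18/7 + 227.56ms (3/7)
8. 1592.92ms @ 3 + 1592.92ms (3)
9. 3185.841ms @ 6 + 159.292ms (3/10)
10. 3345.133ms @ 63/10 + 159.292ms (3/10)
11. 3504.425ms @ 33/5 + 159.292ms (3/10)
12. 3663.717ms @ 69/10 + 159.292ms (3/10)
13. 3823.009ms @ 36/5 + 159.292ms (3/10)
14. 3982.301ms @ 15/2 + 265.487ms (1/2)
15. 4247.788ms @ 8 + 265.487ms (1/2)
16. 4513.274ms @ 17/2 + 265.487ms (1/2)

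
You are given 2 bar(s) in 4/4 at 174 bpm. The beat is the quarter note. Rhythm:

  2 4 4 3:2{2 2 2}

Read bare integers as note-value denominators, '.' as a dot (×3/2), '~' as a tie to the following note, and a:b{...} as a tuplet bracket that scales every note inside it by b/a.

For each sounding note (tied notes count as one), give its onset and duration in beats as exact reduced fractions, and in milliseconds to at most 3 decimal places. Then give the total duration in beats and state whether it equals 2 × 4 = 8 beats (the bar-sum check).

1) 0.0ms=0b +689.655ms=2b
2) 689.655ms=2b +344.828ms=1b
3) 1034.483ms=3b +344.828ms=1b
4) 1379.31ms=4b +459.77ms=4/3b
5) 1839.08ms=16/3b +459.77ms=4/3b
6) 2298.851ms=20/3b +459.77ms=4/3b
Σ=8b of 8 (174bpm 4/4) — PASS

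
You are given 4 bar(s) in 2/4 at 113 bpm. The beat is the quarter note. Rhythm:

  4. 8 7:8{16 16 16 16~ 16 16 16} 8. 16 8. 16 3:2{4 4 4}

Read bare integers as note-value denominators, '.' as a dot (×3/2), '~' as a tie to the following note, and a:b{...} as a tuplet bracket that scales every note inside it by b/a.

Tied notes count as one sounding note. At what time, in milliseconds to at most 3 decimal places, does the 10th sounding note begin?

1. 0.0ms @ 0 + 796.46ms (3/2)
2. 796.46ms @ 3/2 + 265.487ms (1/2)
3. 1061.947ms @ 2 + 151.707ms (2/7)
4. 1213.654ms @ 16/7 + 151.707ms (2/7)
5. 1365.36ms @ 18/7 + 151.707ms (2/7)
6. 1517.067ms @ 20/7 + 303.413ms (4/7)
7. 1820.48ms @ 24/7 + 151.707ms (2/7)
8. 1972.187ms @ 26/7 + 151.707ms (2/7)
9. 2123.894ms @ 4 + 398.23ms (3/4)
10. 2522.124ms @ 19/4 + 132.743ms (1/4)
11. 2654.867ms @ 5 + 398.23ms (3/4)
12. 3053.097ms @ 23/4 + 132.743ms (1/4)
13. 3185.841ms @ 6 + 353.982ms (2/3)
14. 3539.823ms @ 20/3 + 353.982ms (2/3)
15. 3893.805ms @ 22/3 + 353.982ms (2/3)

note 10 onset = 19/4b = 2522.124ms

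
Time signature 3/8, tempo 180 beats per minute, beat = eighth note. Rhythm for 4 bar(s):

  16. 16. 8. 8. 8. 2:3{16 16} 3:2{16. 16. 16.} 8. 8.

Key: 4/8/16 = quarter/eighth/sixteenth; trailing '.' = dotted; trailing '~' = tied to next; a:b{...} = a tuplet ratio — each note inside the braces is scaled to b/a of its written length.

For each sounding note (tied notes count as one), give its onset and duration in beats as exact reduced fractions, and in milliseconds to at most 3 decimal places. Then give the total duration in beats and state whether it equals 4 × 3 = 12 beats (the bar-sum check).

1) 0.0ms=0b +250.0ms=3/4b
2) 250.0ms=3/4b +250.0ms=3/4b
3) 500.0ms=3/2b +500.0ms=3/2b
4) 1000.0ms=3b +500.0ms=3/2b
5) 1500.0ms=9/2b +500.0ms=3/2b
6) 2000.0ms=6b +250.0ms=3/4b
7) 2250.0ms=27/4b +250.0ms=3/4b
8) 2500.0ms=15/2b +166.667ms=1/2b
9) 2666.667ms=8b +166.667ms=1/2b
10) 2833.333ms=17/2b +166.667ms=1/2b
11) 3000.0ms=9b +500.0ms=3/2b
12) 3500.0ms=21/2b +500.0ms=3/2b
Σ=12b of 12 (180bpm 3/8) — PASS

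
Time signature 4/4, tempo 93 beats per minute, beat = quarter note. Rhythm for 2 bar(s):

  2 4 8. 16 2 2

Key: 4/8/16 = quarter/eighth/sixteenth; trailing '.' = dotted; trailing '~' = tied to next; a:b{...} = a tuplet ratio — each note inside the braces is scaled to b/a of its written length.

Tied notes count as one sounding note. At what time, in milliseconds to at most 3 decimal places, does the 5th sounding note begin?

1. 0.0ms @ 0 + 1290.323ms (2)
2. 1290.323ms @ 2 + 645.161ms (1)
3. 1935.484ms @ 3 + 483.871ms (3/4)
4. 2419.355ms @ 15/4 + 161.29ms (1/4)
5. 2580.645ms @ 4 + 1290.323ms (2)
6. 3870.968ms @ 6 + 1290.323ms (2)

note 5 onset = 4b = 2580.645ms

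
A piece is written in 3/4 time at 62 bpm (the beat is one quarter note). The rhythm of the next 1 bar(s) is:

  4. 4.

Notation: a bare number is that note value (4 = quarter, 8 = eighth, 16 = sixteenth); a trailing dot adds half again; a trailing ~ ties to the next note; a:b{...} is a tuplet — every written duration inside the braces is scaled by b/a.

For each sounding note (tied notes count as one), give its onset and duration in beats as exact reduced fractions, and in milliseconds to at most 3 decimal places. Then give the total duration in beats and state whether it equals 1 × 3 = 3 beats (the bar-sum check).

1) 0.0ms=0b +1451.613ms=3/2b
2) 1451.613ms=3/2b +1451.613ms=3/2b
Σ=3b of 3 (62bpm 3/4) — PASS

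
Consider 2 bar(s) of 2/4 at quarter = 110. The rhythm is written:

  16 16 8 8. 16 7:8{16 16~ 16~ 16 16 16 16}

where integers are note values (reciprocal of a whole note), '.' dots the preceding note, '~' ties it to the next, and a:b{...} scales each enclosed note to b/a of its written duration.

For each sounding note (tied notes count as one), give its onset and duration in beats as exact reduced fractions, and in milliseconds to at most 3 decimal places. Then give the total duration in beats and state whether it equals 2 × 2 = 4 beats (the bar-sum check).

1) 0.0ms=0b +136.364ms=1/4b
2) 136.364ms=1/4b +136.364ms=1/4b
3) 272.727ms=1/2b +272.727ms=1/2b
4) 545.455ms=1b +409.091ms=3/4b
5) 954.545ms=7/4b +136.364ms=1/4b
6) 1090.909ms=2b +155.844ms=2/7b
7) 1246.753ms=16/7b +467.532ms=6/7b
8) 1714.286ms=22/7b +155.844ms=2/7b
9) 1870.13ms=24/7b +155.844ms=2/7b
10) 2025.974ms=26/7b +155.844ms=2/7b
Σ=4b of 4 (110bpm 2/4) — PASS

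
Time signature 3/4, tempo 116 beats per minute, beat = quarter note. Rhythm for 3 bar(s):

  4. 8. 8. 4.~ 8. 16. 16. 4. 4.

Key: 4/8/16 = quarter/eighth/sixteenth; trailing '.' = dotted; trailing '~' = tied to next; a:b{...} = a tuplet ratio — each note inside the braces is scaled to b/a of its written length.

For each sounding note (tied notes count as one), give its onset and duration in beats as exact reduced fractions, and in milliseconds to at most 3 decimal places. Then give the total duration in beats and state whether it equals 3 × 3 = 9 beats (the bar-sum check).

1) 0.0ms=0b +775.862ms=3/2b
2) 775.862ms=3/2b +387.931ms=3/4b
3) 1163.793ms=9/4b +387.931ms=3/4b
4) 1551.724ms=3b +1163.793ms=9/4b
5) 2715.517ms=21/4b +193.966ms=3/8b
6) 2909.483ms=45/8b +193.966ms=3/8b
7) 3103.448ms=6b +775.862ms=3/2b
8) 3879.31ms=15/2b +775.862ms=3/2b
Σ=9b of 9 (116bpm 3/4) — PASS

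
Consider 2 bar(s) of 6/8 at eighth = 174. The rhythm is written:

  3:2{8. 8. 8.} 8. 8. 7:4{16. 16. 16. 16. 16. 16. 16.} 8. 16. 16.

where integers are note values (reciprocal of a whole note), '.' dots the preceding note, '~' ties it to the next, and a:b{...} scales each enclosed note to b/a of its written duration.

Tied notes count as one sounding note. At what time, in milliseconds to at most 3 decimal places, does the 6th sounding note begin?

note 6 onset = 6b = 2068.966ms

1. 0.0ms @ 0 + 344.828ms (1)
2. 344.828ms @ 1 + 344.828ms (1)
3. 689.655ms @ 2 + 344.828ms (1)
4. 1034.483ms @ 3 + 517.241ms (3/2)
5. 1551.724ms @ 9/2 + 517.241ms (3/2)
6. 2068.966ms @ 6 + 147.783ms (3/7)
7. 2216.749ms @ 45/7 + 147.783ms (3/7)
8. 2364.532ms @ 48/7 + 147.783ms (3/7)
9. 2512.315ms @ 51/7 + 147.783ms (3/7)
10. 2660.099ms @ 54/7 + 147.783ms (3/7)
11. 2807.882ms @ 57/7 + 147.783ms (3/7)
12. 2955.665ms @ 60/7 + 147.783ms (3/7)
13. 3103.448ms @ 9 + 517.241ms (3/2)
14. 3620.69ms @ 21/2 + 258.621ms (3/4)
15. 3879.31ms @ 45/4 + 258.621ms (3/4)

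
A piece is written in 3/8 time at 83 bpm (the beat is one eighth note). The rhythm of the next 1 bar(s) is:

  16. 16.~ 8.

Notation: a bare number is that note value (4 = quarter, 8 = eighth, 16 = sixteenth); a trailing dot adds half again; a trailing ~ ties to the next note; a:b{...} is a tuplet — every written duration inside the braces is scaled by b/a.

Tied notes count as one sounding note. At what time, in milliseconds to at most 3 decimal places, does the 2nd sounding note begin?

note 2 onset = 3/4b = 542.169ms

1. 0.0ms @ 0 + 542.169ms (3/4)
2. 542.169ms @ 3/4 + 1626.506ms (9/4)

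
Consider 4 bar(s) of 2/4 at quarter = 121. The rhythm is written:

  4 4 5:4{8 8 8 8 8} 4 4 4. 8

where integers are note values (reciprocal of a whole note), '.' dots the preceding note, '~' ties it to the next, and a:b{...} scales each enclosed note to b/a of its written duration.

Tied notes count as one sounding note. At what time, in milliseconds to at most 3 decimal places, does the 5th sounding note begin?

note 5 onset = 14/5b = 1388.43ms

1. 0.0ms @ 0 + 495.868ms (1)
2. 495.868ms @ 1 + 495.868ms (1)
3. 991.736ms @ 2 + 198.347ms (2/5)
4. 1190.083ms @ 12/5 + 198.347ms (2/5)
5. 1388.43ms @ 14/5 + 198.347ms (2/5)
6. 1586.777ms @ 16/5 + 198.347ms (2/5)
7. 1785.124ms @ 18/5 + 198.347ms (2/5)
8. 1983.471ms @ 4 + 495.868ms (1)
9. 2479.339ms @ 5 + 495.868ms (1)
10. 2975.207ms @ 6 + 743.802ms (3/2)
11. 3719.008ms @ 15/2 + 247.934ms (1/2)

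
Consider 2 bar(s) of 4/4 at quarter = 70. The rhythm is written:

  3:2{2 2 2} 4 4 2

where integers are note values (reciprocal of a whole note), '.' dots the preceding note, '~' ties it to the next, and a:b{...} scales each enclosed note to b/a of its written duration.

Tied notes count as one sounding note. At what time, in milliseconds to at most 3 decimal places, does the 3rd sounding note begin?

1. 0.0ms @ 0 + 1142.857ms (4/3)
2. 1142.857ms @ 4/3 + 1142.857ms (4/3)
3. 2285.714ms @ 8/3 + 1142.857ms (4/3)
4. 3428.571ms @ 4 + 857.143ms (1)
5. 4285.714ms @ 5 + 857.143ms (1)
6. 5142.857ms @ 6 + 1714.286ms (2)

note 3 onset = 8/3b = 2285.714ms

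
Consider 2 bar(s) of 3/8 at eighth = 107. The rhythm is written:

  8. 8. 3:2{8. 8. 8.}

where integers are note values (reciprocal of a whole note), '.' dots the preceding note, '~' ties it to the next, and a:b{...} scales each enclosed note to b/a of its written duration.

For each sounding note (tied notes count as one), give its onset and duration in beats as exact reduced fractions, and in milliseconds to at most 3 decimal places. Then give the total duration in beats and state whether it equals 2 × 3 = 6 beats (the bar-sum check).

1) 0.0ms=0b +841.121ms=3/2b
2) 841.121ms=3/2b +841.121ms=3/2b
3) 1682.243ms=3b +560.748ms=1b
4) 2242.991ms=4b +560.748ms=1b
5) 2803.738ms=5b +560.748ms=1b
Σ=6b of 6 (107bpm 3/8) — PASS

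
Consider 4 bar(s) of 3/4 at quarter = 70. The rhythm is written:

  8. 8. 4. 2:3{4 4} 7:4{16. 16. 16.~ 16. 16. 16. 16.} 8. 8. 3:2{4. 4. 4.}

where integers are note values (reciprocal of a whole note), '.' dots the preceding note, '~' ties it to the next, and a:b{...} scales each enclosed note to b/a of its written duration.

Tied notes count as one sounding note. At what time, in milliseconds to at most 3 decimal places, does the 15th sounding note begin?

1. 0.0ms @ 0 + 642.857ms (3/4)
2. 642.857ms @ 3/4 + 642.857ms (3/4)
3. 1285.714ms @ 3/2 + 1285.714ms (3/2)
4. 2571.429ms @ 3 + 1285.714ms (3/2)
5. 3857.143ms @ 9/2 + 1285.714ms (3/2)
6. 5142.857ms @ 6 + 183.673ms (3/14)
7. 5326.531ms @ 87/14 + 183.673ms (3/14)
8. 5510.204ms @ 45/7 + 367.347ms (3/7)
9. 5877.551ms @ 48/7 + 183.673ms (3/14)
10. 6061.224ms @ 99/14 + 183.673ms (3/14)
11. 6244.898ms @ 51/7 + 183.673ms (3/14)
12. 6428.571ms @ 15/2 + 642.857ms (3/4)
13. 7071.429ms @ 33/4 + 642.857ms (3/4)
14. 7714.286ms @ 9 + 857.143ms (1)
15. 8571.429ms @ 10 + 857.143ms (1)
16. 9428.571ms @ 11 + 857.143ms (1)

note 15 onset = 10b = 8571.429ms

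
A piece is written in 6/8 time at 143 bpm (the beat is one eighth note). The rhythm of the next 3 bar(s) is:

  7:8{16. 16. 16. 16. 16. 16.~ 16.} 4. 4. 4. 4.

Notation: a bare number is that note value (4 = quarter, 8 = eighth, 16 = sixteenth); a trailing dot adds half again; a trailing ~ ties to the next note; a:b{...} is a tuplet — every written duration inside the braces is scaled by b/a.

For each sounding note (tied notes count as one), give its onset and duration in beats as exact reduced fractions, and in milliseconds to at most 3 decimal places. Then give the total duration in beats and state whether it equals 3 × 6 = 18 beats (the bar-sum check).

1) 0.0ms=0b +359.64ms=6/7b
2) 359.64ms=6/7b +359.64ms=6/7b
3) 719.281ms=12/7b +359.64ms=6/7b
4) 1078.921ms=18/7b +359.64ms=6/7b
5) 1438.561ms=24/7b +359.64ms=6/7b
6) 1798.202ms=30/7b +719.281ms=12/7b
7) 2517.483ms=6b +1258.741ms=3b
8) 3776.224ms=9b +1258.741ms=3b
9) 5034.965ms=12b +1258.741ms=3b
10) 6293.706ms=15b +1258.741ms=3b
Σ=18b of 18 (143bpm 6/8) — PASS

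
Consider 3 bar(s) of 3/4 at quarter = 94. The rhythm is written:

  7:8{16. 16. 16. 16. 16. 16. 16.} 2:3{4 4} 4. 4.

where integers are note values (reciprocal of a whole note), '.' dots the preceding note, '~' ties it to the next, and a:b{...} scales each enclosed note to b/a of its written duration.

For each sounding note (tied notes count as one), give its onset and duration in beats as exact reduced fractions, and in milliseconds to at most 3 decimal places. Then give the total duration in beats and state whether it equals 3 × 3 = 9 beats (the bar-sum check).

1) 0.0ms=0b +273.556ms=3/7b
2) 273.556ms=3/7b +273.556ms=3/7b
3) 547.112ms=6/7b +273.556ms=3/7b
4) 820.669ms=9/7b +273.556ms=3/7b
5) 1094.225ms=12/7b +273.556ms=3/7b
6) 1367.781ms=15/7b +273.556ms=3/7b
7) 1641.337ms=18/7b +273.556ms=3/7b
8) 1914.894ms=3b +957.447ms=3/2b
9) 2872.34ms=9/2b +957.447ms=3/2b
10) 3829.787ms=6b +957.447ms=3/2b
11) 4787.234ms=15/2b +957.447ms=3/2b
Σ=9b of 9 (94bpm 3/4) — PASS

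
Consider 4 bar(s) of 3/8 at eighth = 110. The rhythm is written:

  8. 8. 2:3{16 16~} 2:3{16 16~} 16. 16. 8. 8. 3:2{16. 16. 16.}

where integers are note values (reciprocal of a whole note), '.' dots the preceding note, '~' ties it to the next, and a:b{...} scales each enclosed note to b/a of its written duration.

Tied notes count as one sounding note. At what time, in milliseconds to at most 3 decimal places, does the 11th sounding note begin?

note 11 onset = 23/2b = 6272.727ms

1. 0.0ms @ 0 + 818.182ms (3/2)
2. 818.182ms @ 3/2 + 818.182ms (3/2)
3. 1636.364ms @ 3 + 409.091ms (3/4)
4. 2045.455ms @ 15/4 + 818.182ms (3/2)
5. 2863.636ms @ 21/4 + 818.182ms (3/2)
6. 3681.818ms @ 27/4 + 409.091ms (3/4)
7. 4090.909ms @ 15/2 + 818.182ms (3/2)
8. 4909.091ms @ 9 + 818.182ms (3/2)
9. 5727.273ms @ 21/2 + 272.727ms (1/2)
10. 6000.0ms @ 11 + 272.727ms (1/2)
11. 6272.727ms @ 23/2 + 272.727ms (1/2)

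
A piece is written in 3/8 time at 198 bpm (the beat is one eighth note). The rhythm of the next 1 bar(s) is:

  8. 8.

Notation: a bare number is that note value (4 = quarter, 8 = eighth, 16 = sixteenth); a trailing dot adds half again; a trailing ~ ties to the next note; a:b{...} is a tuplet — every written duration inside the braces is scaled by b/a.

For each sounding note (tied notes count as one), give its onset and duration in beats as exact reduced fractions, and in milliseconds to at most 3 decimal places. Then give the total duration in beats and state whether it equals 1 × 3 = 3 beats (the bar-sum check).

1) 0.0ms=0b +454.545ms=3/2b
2) 454.545ms=3/2b +454.545ms=3/2b
Σ=3b of 3 (198bpm 3/8) — PASS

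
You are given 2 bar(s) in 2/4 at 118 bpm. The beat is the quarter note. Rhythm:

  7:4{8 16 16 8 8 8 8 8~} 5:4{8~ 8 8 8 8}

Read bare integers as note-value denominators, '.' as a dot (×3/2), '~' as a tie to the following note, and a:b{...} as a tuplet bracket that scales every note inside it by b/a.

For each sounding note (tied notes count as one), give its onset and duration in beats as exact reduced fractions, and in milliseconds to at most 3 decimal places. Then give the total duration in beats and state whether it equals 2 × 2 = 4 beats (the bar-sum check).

1) 0.0ms=0b +145.278ms=2/7b
2) 145.278ms=2/7b +72.639ms=1/7b
3) 217.918ms=3/7b +72.639ms=1/7b
4) 290.557ms=4/7b +145.278ms=2/7b
5) 435.835ms=6/7b +145.278ms=2/7b
6) 581.114ms=8/7b +145.278ms=2/7b
7) 726.392ms=10/7b +145.278ms=2/7b
8) 871.671ms=12/7b +552.058ms=38/35b
9) 1423.729ms=14/5b +203.39ms=2/5b
10) 1627.119ms=16/5b +203.39ms=2/5b
11) 1830.508ms=18/5b +203.39ms=2/5b
Σ=4b of 4 (118bpm 2/4) — PASS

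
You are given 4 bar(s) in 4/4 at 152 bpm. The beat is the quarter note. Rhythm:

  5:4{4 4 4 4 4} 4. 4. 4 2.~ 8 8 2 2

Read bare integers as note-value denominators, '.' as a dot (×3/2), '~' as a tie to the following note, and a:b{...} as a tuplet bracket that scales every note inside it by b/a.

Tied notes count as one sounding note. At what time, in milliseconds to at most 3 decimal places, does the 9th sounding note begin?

1. 0.0ms @ 0 + 315.789ms (4/5)
2. 315.789ms @ 4/5 + 315.789ms (4/5)
3. 631.579ms @ 8/5 + 315.789ms (4/5)
4. 947.368ms @ 12/5 + 315.789ms (4/5)
5. 1263.158ms @ 16/5 + 315.789ms (4/5)
6. 1578.947ms @ 4 + 592.105ms (3/2)
7. 2171.053ms @ 11/2 + 592.105ms (3/2)
8. 2763.158ms @ 7 + 394.737ms (1)
9. 3157.895ms @ 8 + 1381.579ms (7/2)
10. 4539.474ms @ 23/2 + 197.368ms (1/2)
11. 4736.842ms @ 12 + 789.474ms (2)
12. 5526.316ms @ 14 + 789.474ms (2)

note 9 onset = 8b = 3157.895ms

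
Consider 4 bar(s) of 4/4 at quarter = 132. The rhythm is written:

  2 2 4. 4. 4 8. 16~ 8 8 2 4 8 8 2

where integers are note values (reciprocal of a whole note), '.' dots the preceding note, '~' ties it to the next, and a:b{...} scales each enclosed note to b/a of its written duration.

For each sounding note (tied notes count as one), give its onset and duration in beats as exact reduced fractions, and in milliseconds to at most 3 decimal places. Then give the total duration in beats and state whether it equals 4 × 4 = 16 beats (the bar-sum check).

1) 0.0ms=0b +909.091ms=2b
2) 909.091ms=2b +909.091ms=2b
3) 1818.182ms=4b +681.818ms=3/2b
4) 2500.0ms=11/2b +681.818ms=3/2b
5) 3181.818ms=7b +454.545ms=1b
6) 3636.364ms=8b +340.909ms=3/4b
7) 3977.273ms=35/4b +340.909ms=3/4b
8) 4318.182ms=19/2b +227.273ms=1/2b
9) 4545.455ms=10b +909.091ms=2b
10) 5454.545ms=12b +454.545ms=1b
11) 5909.091ms=13b +227.273ms=1/2b
12) 6136.364ms=27/2b +227.273ms=1/2b
13) 6363.636ms=14b +909.091ms=2b
Σ=16b of 16 (132bpm 4/4) — PASS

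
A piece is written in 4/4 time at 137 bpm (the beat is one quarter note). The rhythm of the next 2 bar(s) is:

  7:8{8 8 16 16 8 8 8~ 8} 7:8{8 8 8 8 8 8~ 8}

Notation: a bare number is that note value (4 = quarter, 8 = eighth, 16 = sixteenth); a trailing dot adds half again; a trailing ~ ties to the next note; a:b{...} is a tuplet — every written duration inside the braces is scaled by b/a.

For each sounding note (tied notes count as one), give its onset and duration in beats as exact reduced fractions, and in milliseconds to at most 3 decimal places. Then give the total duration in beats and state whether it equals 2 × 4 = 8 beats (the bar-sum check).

1) 0.0ms=0b +250.261ms=4/7b
2) 250.261ms=4/7b +250.261ms=4/7b
3) 500.521ms=8/7b +125.13ms=2/7b
4) 625.652ms=10/7b +125.13ms=2/7b
5) 750.782ms=12/7b +250.261ms=4/7b
6) 1001.043ms=16/7b +250.261ms=4/7b
7) 1251.303ms=20/7b +500.521ms=8/7b
8) 1751.825ms=4b +250.261ms=4/7b
9) 2002.086ms=32/7b +250.261ms=4/7b
10) 2252.346ms=36/7b +250.261ms=4/7b
11) 2502.607ms=40/7b +250.261ms=4/7b
12) 2752.868ms=44/7b +250.261ms=4/7b
13) 3003.128ms=48/7b +500.521ms=8/7b
Σ=8b of 8 (137bpm 4/4) — PASS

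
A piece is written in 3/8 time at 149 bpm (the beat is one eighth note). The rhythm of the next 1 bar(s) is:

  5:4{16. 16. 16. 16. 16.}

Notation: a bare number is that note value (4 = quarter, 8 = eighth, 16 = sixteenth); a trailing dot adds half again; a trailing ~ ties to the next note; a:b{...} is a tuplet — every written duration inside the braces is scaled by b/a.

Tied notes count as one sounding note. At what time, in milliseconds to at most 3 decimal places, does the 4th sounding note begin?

note 4 onset = 9/5b = 724.832ms

1. 0.0ms @ 0 + 241.611ms (3/5)
2. 241.611ms @ 3/5 + 241.611ms (3/5)
3. 483.221ms @ 6/5 + 241.611ms (3/5)
4. 724.832ms @ 9/5 + 241.611ms (3/5)
5. 966.443ms @ 12/5 + 241.611ms (3/5)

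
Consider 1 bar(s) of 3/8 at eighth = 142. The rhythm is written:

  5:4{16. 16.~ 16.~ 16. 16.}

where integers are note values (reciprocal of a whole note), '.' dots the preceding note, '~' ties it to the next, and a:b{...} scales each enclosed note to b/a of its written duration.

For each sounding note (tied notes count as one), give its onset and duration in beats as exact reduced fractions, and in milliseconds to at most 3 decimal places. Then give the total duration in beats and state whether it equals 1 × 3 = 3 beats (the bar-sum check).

1) 0.0ms=0b +253.521ms=3/5b
2) 253.521ms=3/5b +760.563ms=9/5b
3) 1014.085ms=12/5b +253.521ms=3/5b
Σ=3b of 3 (142bpm 3/8) — PASS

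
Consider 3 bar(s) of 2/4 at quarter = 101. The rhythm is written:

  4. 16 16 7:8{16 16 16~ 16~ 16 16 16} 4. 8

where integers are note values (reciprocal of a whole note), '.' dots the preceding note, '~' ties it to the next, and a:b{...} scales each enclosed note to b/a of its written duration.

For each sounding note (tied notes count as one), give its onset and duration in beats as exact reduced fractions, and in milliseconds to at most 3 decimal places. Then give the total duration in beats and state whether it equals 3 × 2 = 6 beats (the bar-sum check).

1) 0.0ms=0b +891.089ms=3/2b
2) 891.089ms=3/2b +148.515ms=1/4b
3) 1039.604ms=7/4b +148.515ms=1/4b
4) 1188.119ms=2b +169.731ms=2/7b
5) 1357.85ms=16/7b +169.731ms=2/7b
6) 1527.581ms=18/7b +509.194ms=6/7b
7) 2036.775ms=24/7b +169.731ms=2/7b
8) 2206.506ms=26/7b +169.731ms=2/7b
9) 2376.238ms=4b +891.089ms=3/2b
10) 3267.327ms=11/2b +297.03ms=1/2b
Σ=6b of 6 (101bpm 2/4) — PASS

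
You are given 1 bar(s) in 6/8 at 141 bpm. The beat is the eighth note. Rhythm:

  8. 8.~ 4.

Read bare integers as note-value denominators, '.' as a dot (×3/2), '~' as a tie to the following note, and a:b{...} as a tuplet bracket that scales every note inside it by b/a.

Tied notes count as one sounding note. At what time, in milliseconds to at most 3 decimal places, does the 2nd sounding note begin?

1. 0.0ms @ 0 + 638.298ms (3/2)
2. 638.298ms @ 3/2 + 1914.894ms (9/2)

note 2 onset = 3/2b = 638.298ms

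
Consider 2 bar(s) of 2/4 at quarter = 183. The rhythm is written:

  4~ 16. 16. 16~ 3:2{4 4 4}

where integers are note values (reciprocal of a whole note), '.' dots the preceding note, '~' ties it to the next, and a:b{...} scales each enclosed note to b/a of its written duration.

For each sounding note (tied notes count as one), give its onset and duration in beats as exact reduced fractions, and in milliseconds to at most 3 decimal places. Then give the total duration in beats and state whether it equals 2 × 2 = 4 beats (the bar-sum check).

1) 0.0ms=0b +450.82ms=11/8b
2) 450.82ms=11/8b +122.951ms=3/8b
3) 573.77ms=7/4b +300.546ms=11/12b
4) 874.317ms=8/3b +218.579ms=2/3b
5) 1092.896ms=10/3b +218.579ms=2/3b
Σ=4b of 4 (183bpm 2/4) — PASS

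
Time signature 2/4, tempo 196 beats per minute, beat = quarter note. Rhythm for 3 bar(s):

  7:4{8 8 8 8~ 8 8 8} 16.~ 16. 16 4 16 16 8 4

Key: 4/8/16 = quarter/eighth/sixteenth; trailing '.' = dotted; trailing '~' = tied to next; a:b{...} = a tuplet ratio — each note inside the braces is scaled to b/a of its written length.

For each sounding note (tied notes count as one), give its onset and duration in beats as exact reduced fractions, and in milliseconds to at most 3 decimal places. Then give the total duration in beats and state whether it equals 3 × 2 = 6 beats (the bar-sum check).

1) 0.0ms=0b +87.464ms=2/7b
2) 87.464ms=2/7b +87.464ms=2/7b
3) 174.927ms=4/7b +87.464ms=2/7b
4) 262.391ms=6/7b +174.927ms=4/7b
5) 437.318ms=10/7b +87.464ms=2/7b
6) 524.781ms=12/7b +87.464ms=2/7b
7) 612.245ms=2b +229.592ms=3/4b
8) 841.837ms=11/4b +76.531ms=1/4b
9) 918.367ms=3b +306.122ms=1b
10) 1224.49ms=4b +76.531ms=1/4b
11) 1301.02ms=17/4b +76.531ms=1/4b
12) 1377.551ms=9/2b +153.061ms=1/2b
13) 1530.612ms=5b +306.122ms=1b
Σ=6b of 6 (196bpm 2/4) — PASS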